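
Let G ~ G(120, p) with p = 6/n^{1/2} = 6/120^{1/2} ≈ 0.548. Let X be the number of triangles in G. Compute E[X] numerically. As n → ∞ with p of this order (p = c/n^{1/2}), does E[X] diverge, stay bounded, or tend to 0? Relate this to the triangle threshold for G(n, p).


Number of potential triangles: C(120, 3) = 280840.
Each occurs with probability p³ ≈ (0.548)³ ≈ 1.64317e-01.
By linearity: E[X] = C(120, 3)·p³ ≈ 280840 · 1.64317e-01 ≈ 46146.721.
Since α = 1/2 < 1, p = c/n^{1/2} ≫ 1/n is above the triangle threshold p ~ 1/n. Asymptotically E[X] ~ (c³/6)·n^{3(1−α)} = (6³/6)·n^{1.5} → ∞; triangles are abundant w.h.p.

E[X] ≈ 46146.721; in regime p = Θ(1/n^{1/2}) E[X] diverges (above the triangle threshold p ~ 1/n).


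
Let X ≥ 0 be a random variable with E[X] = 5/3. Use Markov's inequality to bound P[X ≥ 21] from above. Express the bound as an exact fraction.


μ = E[X] = 5/3, a = 21.
Markov: P[X ≥ 21] ≤ μ/a = (5/3)/21 = 5/63.
Numerically: ≈ 0.079.
(Since a = 21 > μ = 1.667, the bound 5/63 is < 1 and informative.)

P[X ≥ 21] ≤ 5/63 ≈ 0.079.


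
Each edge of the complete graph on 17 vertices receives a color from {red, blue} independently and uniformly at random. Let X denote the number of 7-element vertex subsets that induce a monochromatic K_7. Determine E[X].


Let X = Σ_S X_S over the C(17, 7) = 19448 subsets S of size 7, where X_S = 1 if the K_7 on S is monochromatic.
For a fixed S, the K_7 on S has C(7, 2) = 21 edges. P[all 21 edges red] = (1/2)^21, and likewise for blue, so P[monochromatic] = 2·(1/2)^21 = 2^{1 − 21} = 1/1048576.
By linearity of expectation: E[X] = C(17, 7) · 2^{1 − 21} = 19448 · 1/1048576 = 2431/131072.
Numerically: E[X] ≈ 0.01855.

E[X] = C(17,7)·2^(1−C(7,2)) = 2431/131072 ≈ 0.01855.


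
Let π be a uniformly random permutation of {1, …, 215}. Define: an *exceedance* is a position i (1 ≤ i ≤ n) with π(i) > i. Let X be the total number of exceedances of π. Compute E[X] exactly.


Write X = Σ_{i=1}^{215} X_i, where X_i = 1_{π(i) > i}.
For each fixed i, π(i) is uniform over {1, …, 215} (marginal of a uniform permutation), so P[π(i) > i] = (n − i)/n. Summing: Σ_{i=1}^{215} (n − i)/n = (0 + 1 + … + 214)/215 = 215(215 − 1)/(2·215) = (215 − 1)/2.
Hence E[X] = Σ_{i=1}^{215} (215 − i)/215 = 107 ≈ 107.000000.

E[X] = 107 = 107.000000.


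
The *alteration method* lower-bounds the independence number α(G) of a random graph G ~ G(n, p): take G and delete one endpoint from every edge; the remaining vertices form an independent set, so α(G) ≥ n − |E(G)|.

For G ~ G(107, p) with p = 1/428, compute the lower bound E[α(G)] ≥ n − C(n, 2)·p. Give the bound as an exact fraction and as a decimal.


E[|E(G)|] = C(107, 2)·p = 5671 · (1/428) = 53/4.
E[α(G)] ≥ n − E[|E(G)|] = 107 − 53/4 = 375/4.
Numerically: ≈ 93.750.
(This is only a lower bound; the true E[α(G)] may be larger.)

E[α(G)] ≥ 375/4 ≈ 93.750.


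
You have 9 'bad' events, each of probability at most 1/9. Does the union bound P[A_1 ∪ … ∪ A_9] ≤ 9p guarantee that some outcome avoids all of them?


Union bound: P[∪_{i=1}^{9} A_i] ≤ Σ_i P[A_i] ≤ 9·p = 9·(1/9) = 1.
Numerically: 1 ≈ 1.00000.
Is 1 < 1? NO.
Since the bound 1 is ≥ 1, the union bound is uninformative here; it does NOT by itself certify existence.

9·p = 1 ≈ 1.00000; existence NOT certified by the union bound.


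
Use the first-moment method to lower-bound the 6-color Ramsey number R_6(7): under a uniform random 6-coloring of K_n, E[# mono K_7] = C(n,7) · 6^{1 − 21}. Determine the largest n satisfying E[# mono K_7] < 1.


We need C(n, 7) · 6^{1 − 21} < 1, i.e. C(n, 7) < 6^{21 − 1} = 3656158440062976.
Check values of n near the boundary:
  n = 562: C(562, 7) = 3384017972944752; 3384017972944752 < 3656158440062976? YES
  n = 563: C(563, 7) = 3426622515769596; 3426622515769596 < 3656158440062976? YES
  n = 564: C(564, 7) = 3469685994423792; 3469685994423792 < 3656158440062976? YES
  n = 565: C(565, 7) = 3513212521235560; 3513212521235560 < 3656158440062976? YES
  n = 566: C(566, 7) = 3557206237959440; 3557206237959440 < 3656158440062976? YES
  n = 567: C(567, 7) = 3601671315933933; 3601671315933933 < 3656158440062976? YES
  n = 568: C(568, 7) = 3646611956239704; 3646611956239704 < 3656158440062976? YES
  n = 569: C(569, 7) = 3692032389858348; 3692032389858348 < 3656158440062976? NO
  n = 570: C(570, 7) = 3737936877831720; 3737936877831720 < 3656158440062976? NO
The largest n with C(n, 7) < 3656158440062976 is n = 568 (where E[X] = 16882462760369/16926659444736 ≈ 0.997). Hence R_6(7) > 568, i.e. R_6(7) ≥ 569.

Largest n = 568; hence R_6(7) > 568.


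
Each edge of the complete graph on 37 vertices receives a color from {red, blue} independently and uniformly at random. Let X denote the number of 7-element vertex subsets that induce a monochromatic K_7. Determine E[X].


Let X = Σ_S X_S over the C(37, 7) = 10295472 subsets S of size 7, where X_S = 1 if the K_7 on S is monochromatic.
For a fixed S, the K_7 on S has C(7, 2) = 21 edges. P[all 21 edges red] = (1/2)^21, and likewise for blue, so P[monochromatic] = 2·(1/2)^21 = 2^{1 − 21} = 1/1048576.
Summing: E[X] = C(37, 7) · 2^{1 − 21} = 10295472 · 1/1048576 = 643467/65536.
Numerically: E[X] ≈ 9.8185.

E[X] = C(37,7)·2^(1−C(7,2)) = 643467/65536 ≈ 9.8185.


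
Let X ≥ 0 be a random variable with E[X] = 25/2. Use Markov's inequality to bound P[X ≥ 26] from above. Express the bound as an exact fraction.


μ = E[X] = 25/2, a = 26.
Markov: P[X ≥ 26] ≤ μ/a = (25/2)/26 = 25/52.
Numerically: ≈ 0.48077.
(Since a = 26 > μ = 12.50000, the bound 25/52 is < 1 and informative.)

P[X ≥ 26] ≤ 25/52 ≈ 0.48077.


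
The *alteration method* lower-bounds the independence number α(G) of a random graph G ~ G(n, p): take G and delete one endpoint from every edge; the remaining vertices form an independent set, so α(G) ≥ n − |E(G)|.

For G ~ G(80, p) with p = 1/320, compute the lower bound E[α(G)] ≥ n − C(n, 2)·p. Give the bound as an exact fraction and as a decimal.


E[|E(G)|] = C(80, 2)·p = 3160 · (1/320) = 79/8.
E[α(G)] ≥ n − E[|E(G)|] = 80 − 79/8 = 561/8.
Numerically: ≈ 70.125.
(This is only a lower bound; the true E[α(G)] may be larger.)

E[α(G)] ≥ 561/8 ≈ 70.125.


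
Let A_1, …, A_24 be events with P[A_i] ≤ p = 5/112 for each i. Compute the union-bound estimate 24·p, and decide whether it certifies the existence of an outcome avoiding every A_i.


Union bound: P[∪_{i=1}^{24} A_i] ≤ Σ_i P[A_i] ≤ 24·p = 24·(5/112) = 15/14.
Numerically: 15/14 ≈ 1.07143.
Is 15/14 < 1? NO.
Since the bound 15/14 is ≥ 1, the union bound is uninformative here; it does NOT by itself certify existence.

24·p = 15/14 ≈ 1.07143; existence NOT certified by the union bound.


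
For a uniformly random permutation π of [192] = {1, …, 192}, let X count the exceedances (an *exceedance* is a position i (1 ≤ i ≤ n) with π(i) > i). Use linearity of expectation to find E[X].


Write X = Σ_{i=1}^{192} X_i, where X_i = 1_{π(i) > i}.
For each fixed i, π(i) is uniform over {1, …, 192} (marginal of a uniform permutation), so P[π(i) > i] = (n − i)/n. Summing: Σ_{i=1}^{192} (n − i)/n = (0 + 1 + … + 191)/192 = 192(192 − 1)/(2·192) = (192 − 1)/2.
Hence E[X] = Σ_{i=1}^{192} (192 − i)/192 = 191/2 ≈ 95.50000.

E[X] = 191/2 = 95.50000.


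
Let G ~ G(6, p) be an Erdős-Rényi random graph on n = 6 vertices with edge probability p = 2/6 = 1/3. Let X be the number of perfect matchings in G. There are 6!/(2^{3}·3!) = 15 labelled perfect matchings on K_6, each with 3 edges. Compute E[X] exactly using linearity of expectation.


K_6 has 6!/(2^{3}·3!) = 15 labelled perfect matchings.
For each such perfect matching H, let X_H = 1 if all 3 edges of H are present in G. Then P[X_H = 1] = p^{3} = (1/3)^{3} = 1/27.
By linearity: E[X] = Σ_H E[X_H] = 15 · p^{3} = 15 · 1/27 = 5/9.
Numerically: E[X] ≈ 0.556.

E[X] = 15 · (1/3)^{3} = 5/9 ≈ 0.556.


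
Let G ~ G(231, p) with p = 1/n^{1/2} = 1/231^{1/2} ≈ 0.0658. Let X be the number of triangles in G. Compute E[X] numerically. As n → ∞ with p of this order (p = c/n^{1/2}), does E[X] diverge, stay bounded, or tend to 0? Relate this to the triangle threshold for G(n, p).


Number of potential triangles: C(231, 3) = 2027795.
Each occurs with probability p³ ≈ (0.0658)³ ≈ 2.848276e-04.
By linearity: E[X] = C(231, 3)·p³ ≈ 2027795 · 2.848276e-04 ≈ 577.5719.
Since α = 1/2 < 1, p = c/n^{1/2} ≫ 1/n is above the triangle threshold p ~ 1/n. Asymptotically E[X] ~ (c³/6)·n^{3(1−α)} = (1³/6)·n^{1.5} → ∞; triangles are abundant w.h.p.

E[X] ≈ 577.5719; in regime p = Θ(1/n^{1/2}) E[X] diverges (above the triangle threshold p ~ 1/n).


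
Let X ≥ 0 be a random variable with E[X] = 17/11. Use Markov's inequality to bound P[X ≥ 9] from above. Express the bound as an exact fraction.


μ = E[X] = 17/11, a = 9.
Markov: P[X ≥ 9] ≤ μ/a = (17/11)/9 = 17/99.
Numerically: ≈ 0.1717.
(Since a = 9 > μ = 1.5455, the bound 17/99 is < 1 and informative.)

P[X ≥ 9] ≤ 17/99 ≈ 0.1717.


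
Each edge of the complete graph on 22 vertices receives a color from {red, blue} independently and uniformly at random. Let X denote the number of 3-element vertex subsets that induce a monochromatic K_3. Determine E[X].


Let X = Σ_S X_S over the C(22, 3) = 1540 subsets S of size 3, where X_S = 1 if the K_3 on S is monochromatic.
For a fixed S, the K_3 on S has C(3, 2) = 3 edges. P[all 3 edges red] = (1/2)^3, and likewise for blue, so P[monochromatic] = 2·(1/2)^3 = 2^{1 − 3} = 1/4.
By linearity: E[X] = C(22, 3) · 2^{1 − 3} = 1540 · 1/4 = 385.
Numerically: E[X] ≈ 385.00000.

E[X] = C(22,3)·2^(1−C(3,2)) = 385 ≈ 385.00000.


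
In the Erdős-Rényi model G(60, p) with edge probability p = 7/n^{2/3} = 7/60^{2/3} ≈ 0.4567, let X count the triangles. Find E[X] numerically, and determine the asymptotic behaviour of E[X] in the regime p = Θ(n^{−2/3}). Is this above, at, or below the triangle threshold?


Number of potential triangles: C(60, 3) = 34220.
Each occurs with probability p³ ≈ (0.4567)³ ≈ 9.527778e-02.
By linearity: E[X] = C(60, 3)·p³ ≈ 34220 · 9.527778e-02 ≈ 3260.4056.
Since α = 2/3 < 1, p = c/n^{2/3} ≫ 1/n is above the triangle threshold p ~ 1/n. Asymptotically E[X] ~ (c³/6)·n^{3(1−α)} = (7³/6)·n^{1} → ∞; triangles are abundant w.h.p.

E[X] ≈ 3260.4056; in regime p = Θ(1/n^{2/3}) E[X] diverges (above the triangle threshold p ~ 1/n).


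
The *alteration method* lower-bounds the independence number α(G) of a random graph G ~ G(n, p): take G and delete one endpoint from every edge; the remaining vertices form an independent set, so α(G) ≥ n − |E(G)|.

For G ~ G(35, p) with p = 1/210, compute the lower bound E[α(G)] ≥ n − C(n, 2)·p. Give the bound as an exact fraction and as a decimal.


E[|E(G)|] = C(35, 2)·p = 595 · (1/210) = 17/6.
E[α(G)] ≥ n − E[|E(G)|] = 35 − 17/6 = 193/6.
Numerically: ≈ 32.167.
(This is only a lower bound; the true E[α(G)] may be larger.)

E[α(G)] ≥ 193/6 ≈ 32.167.


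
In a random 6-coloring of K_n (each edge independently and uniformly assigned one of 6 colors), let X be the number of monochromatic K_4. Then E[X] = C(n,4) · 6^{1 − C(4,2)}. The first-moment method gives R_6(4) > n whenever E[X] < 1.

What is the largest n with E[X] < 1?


We need C(n, 4) · 6^{1 − 6} < 1, i.e. C(n, 4) < 6^{6 − 1} = 7776.
Check values of n near the boundary:
  n = 19: C(19, 4) = 3876; 3876 < 7776? YES
  n = 20: C(20, 4) = 4845; 4845 < 7776? YES
  n = 21: C(21, 4) = 5985; 5985 < 7776? YES
  n = 22: C(22, 4) = 7315; 7315 < 7776? YES
  n = 23: C(23, 4) = 8855; 8855 < 7776? NO
The largest n with C(n, 4) < 7776 is n = 22 (where E[X] = 7315/7776 ≈ 0.941). Hence R_6(4) > 22, i.e. R_6(4) ≥ 23.

Largest n = 22; hence R_6(4) > 22.


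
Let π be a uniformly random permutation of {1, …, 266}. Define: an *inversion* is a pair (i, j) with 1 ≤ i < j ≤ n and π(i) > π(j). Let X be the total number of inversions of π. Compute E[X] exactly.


Write X = Σ X_I over the C(266, 2) = 35245 pairs i < j, with X_I the indicator of one inversion.
There are 35245 indicators.
For each fixed pair i < j, the values π(i) and π(j) are two distinct elements of {1, …, 266} in uniformly random order; by symmetry P[π(i) > π(j)] = 1/2.
By linearity: E[X] = 35245 · (1/2) = C(266, 2) · (1/2) = 35245/2 = 35245/2 ≈ 17622.500.

E[X] = 35245/2 = 17622.500.


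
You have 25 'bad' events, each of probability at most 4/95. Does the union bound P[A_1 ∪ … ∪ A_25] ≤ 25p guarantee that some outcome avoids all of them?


Union bound: P[∪_{i=1}^{25} A_i] ≤ Σ_i P[A_i] ≤ 25·p = 25·(4/95) = 20/19.
Numerically: 20/19 ≈ 1.05263.
Is 20/19 < 1? NO.
Since the bound 20/19 is ≥ 1, the union bound is uninformative here; it does NOT by itself certify existence.

25·p = 20/19 ≈ 1.05263; existence NOT certified by the union bound.


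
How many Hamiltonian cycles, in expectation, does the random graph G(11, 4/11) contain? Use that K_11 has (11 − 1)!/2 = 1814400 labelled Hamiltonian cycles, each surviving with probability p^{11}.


K_11 has (11 − 1)!/2 = 1814400 labelled Hamiltonian cycles.
For each such Hamiltonian cycle H, let X_H = 1 if all 11 edges of H are present in G. Then P[X_H = 1] = p^{11} = (4/11)^{11} = 4194304/285311670611.
By linearity of expectation: E[X] = Σ_H E[X_H] = 1814400 · p^{11} = 1814400 · 4194304/285311670611 = 7610145177600/285311670611.
Numerically: E[X] ≈ 26.673.

E[X] = 1814400 · (4/11)^{11} = 7610145177600/285311670611 ≈ 26.673.


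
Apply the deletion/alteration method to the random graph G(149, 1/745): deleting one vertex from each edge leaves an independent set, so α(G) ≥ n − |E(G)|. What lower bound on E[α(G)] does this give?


E[|E(G)|] = C(149, 2)·p = 11026 · (1/745) = 74/5.
E[α(G)] ≥ n − E[|E(G)|] = 149 − 74/5 = 671/5.
Numerically: ≈ 134.2000.
(This is only a lower bound; the true E[α(G)] may be larger.)

E[α(G)] ≥ 671/5 ≈ 134.2000.


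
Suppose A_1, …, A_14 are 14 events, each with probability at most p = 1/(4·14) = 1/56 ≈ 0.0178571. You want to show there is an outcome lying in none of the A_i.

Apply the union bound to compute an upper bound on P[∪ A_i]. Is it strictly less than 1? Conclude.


Union bound: P[∪_{i=1}^{14} A_i] ≤ Σ_i P[A_i] ≤ 14·p = 14·(1/56) = 1/4.
Numerically: 1/4 ≈ 0.2500000.
Is 1/4 < 1? YES.
Since P[∪ A_i] ≤ 1/4 < 1, the complement has P[∩ A_i^c] ≥ 1 − 1/4 = 3/4 > 0, so some outcome avoids every A_i.

14·p = 1/4 ≈ 0.2500000; existence CERTIFIED by the union bound.


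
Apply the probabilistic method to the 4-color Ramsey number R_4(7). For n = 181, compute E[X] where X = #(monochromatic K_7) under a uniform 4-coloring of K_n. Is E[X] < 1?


E[X] = C(181, 7) · 4^{1 − 21} = 1122839183400 · 4^{−20} = 1122839183400/1099511627776.
As a reduced fraction: E[X] = 140354897925/137438953472 ≈ 1.021216.
Is E[X] < 1? NO.
Since E[X] ≥ 1, the first-moment bound is inconclusive at n = 181; it does NOT by itself certify R_4(7) > 181.

E[X] = 140354897925/137438953472 ≈ 1.021216; E[X] ≥ 1; first-moment method inconclusive here.


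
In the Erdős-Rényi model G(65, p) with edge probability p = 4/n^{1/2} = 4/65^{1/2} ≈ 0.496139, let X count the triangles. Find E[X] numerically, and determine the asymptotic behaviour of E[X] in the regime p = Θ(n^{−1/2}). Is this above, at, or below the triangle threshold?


Number of potential triangles: C(65, 3) = 43680.
Each occurs with probability p³ ≈ (0.496139)³ ≈ 1.22126508e-01.
By linearity: E[X] = C(65, 3)·p³ ≈ 43680 · 1.22126508e-01 ≈ 5334.485865.
Since α = 1/2 < 1, p = c/n^{1/2} ≫ 1/n is above the triangle threshold p ~ 1/n. Asymptotically E[X] ~ (c³/6)·n^{3(1−α)} = (4³/6)·n^{1.5} → ∞; triangles are abundant w.h.p.

E[X] ≈ 5334.485865; in regime p = Θ(1/n^{1/2}) E[X] diverges (above the triangle threshold p ~ 1/n).


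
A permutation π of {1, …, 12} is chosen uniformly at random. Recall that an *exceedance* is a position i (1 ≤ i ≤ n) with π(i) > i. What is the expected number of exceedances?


Write X = Σ_{i=1}^{12} X_i, where X_i = 1_{π(i) > i}.
For each fixed i, π(i) is uniform over {1, …, 12} (marginal of a uniform permutation), so P[π(i) > i] = (n − i)/n. Summing: Σ_{i=1}^{12} (n − i)/n = (0 + 1 + … + 11)/12 = 12(12 − 1)/(2·12) = (12 − 1)/2.
Hence E[X] = Σ_{i=1}^{12} (12 − i)/12 = 11/2 ≈ 5.5000.

E[X] = 11/2 = 5.5000.


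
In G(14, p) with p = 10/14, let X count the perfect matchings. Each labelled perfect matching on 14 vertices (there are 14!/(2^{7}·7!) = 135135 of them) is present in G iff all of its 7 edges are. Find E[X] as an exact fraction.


K_14 has 14!/(2^{7}·7!) = 135135 labelled perfect matchings.
For each such perfect matching H, let X_H = 1 if all 7 edges of H are present in G. Then P[X_H = 1] = p^{7} = (5/7)^{7} = 78125/823543.
Summing the indicators: E[X] = Σ_H E[X_H] = 135135 · p^{7} = 135135 · 78125/823543 = 1508203125/117649.
Numerically: E[X] ≈ 12819.5.

E[X] = 135135 · (5/7)^{7} = 1508203125/117649 ≈ 12819.5.


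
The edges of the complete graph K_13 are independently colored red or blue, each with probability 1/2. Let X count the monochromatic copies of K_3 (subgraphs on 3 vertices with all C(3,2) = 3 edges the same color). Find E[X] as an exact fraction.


Let X = Σ_S X_S over the C(13, 3) = 286 subsets S of size 3, where X_S = 1 if the K_3 on S is monochromatic.
For a fixed S, the K_3 on S has C(3, 2) = 3 edges. P[all 3 edges red] = (1/2)^3, and likewise for blue, so P[monochromatic] = 2·(1/2)^3 = 2^{1 − 3} = 1/4.
By linearity: E[X] = C(13, 3) · 2^{1 − 3} = 286 · 1/4 = 143/2.
Numerically: E[X] ≈ 71.500.

E[X] = C(13,3)·2^(1−C(3,2)) = 143/2 ≈ 71.500.


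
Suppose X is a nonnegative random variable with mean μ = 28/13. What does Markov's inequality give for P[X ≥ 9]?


μ = E[X] = 28/13, a = 9.
Markov: P[X ≥ 9] ≤ μ/a = (28/13)/9 = 28/117.
Numerically: ≈ 0.239316.
(Since a = 9 > μ = 2.153846, the bound 28/117 is < 1 and informative.)

P[X ≥ 9] ≤ 28/117 ≈ 0.239316.


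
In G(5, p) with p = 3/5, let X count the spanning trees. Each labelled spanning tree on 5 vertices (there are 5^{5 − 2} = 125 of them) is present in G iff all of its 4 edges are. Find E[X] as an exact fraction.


K_5 has 5^{5 − 2} = 125 labelled spanning trees.
For each such spanning tree H, let X_H = 1 if all 4 edges of H are present in G. Then P[X_H = 1] = p^{4} = (3/5)^{4} = 81/625.
Summing the indicators: E[X] = Σ_H E[X_H] = 125 · p^{4} = 125 · 81/625 = 81/5.
Numerically: E[X] ≈ 16.2.

E[X] = 125 · (3/5)^{4} = 81/5 ≈ 16.2.


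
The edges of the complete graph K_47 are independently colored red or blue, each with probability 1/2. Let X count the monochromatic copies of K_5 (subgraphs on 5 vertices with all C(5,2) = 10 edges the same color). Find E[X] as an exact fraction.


Let X = Σ_S X_S over the C(47, 5) = 1533939 subsets S of size 5, where X_S = 1 if the K_5 on S is monochromatic.
For a fixed S, the K_5 on S has C(5, 2) = 10 edges. P[all 10 edges red] = (1/2)^10, and likewise for blue, so P[monochromatic] = 2·(1/2)^10 = 2^{1 − 10} = 1/512.
Summing: E[X] = C(47, 5) · 2^{1 − 10} = 1533939 · 1/512 = 1533939/512.
Numerically: E[X] ≈ 2995.974609.

E[X] = C(47,5)·2^(1−C(5,2)) = 1533939/512 ≈ 2995.974609.


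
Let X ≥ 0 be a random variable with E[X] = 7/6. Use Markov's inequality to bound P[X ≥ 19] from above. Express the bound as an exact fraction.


μ = E[X] = 7/6, a = 19.
Markov: P[X ≥ 19] ≤ μ/a = (7/6)/19 = 7/114.
Numerically: ≈ 0.061.
(Since a = 19 > μ = 1.167, the bound 7/114 is < 1 and informative.)

P[X ≥ 19] ≤ 7/114 ≈ 0.061.


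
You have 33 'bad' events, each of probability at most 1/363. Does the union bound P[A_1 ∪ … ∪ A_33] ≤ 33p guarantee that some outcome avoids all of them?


Union bound: P[∪_{i=1}^{33} A_i] ≤ Σ_i P[A_i] ≤ 33·p = 33·(1/363) = 1/11.
Numerically: 1/11 ≈ 0.09091.
Is 1/11 < 1? YES.
Since P[∪ A_i] ≤ 1/11 < 1, the complement has P[∩ A_i^c] ≥ 1 − 1/11 = 10/11 > 0, so some outcome avoids every A_i.

33·p = 1/11 ≈ 0.09091; existence CERTIFIED by the union bound.


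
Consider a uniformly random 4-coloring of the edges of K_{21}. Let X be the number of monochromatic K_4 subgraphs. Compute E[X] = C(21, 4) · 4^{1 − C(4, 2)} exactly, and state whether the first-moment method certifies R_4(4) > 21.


E[X] = C(21, 4) · 4^{1 − 6} = 5985 · 4^{−5} = 5985/1024.
As a reduced fraction: E[X] = 5985/1024 ≈ 5.8447266.
Is E[X] < 1? NO.
Since E[X] ≥ 1, the first-moment bound is inconclusive at n = 21; it does NOT by itself certify R_4(4) > 21.

E[X] = 5985/1024 ≈ 5.8447266; E[X] ≥ 1; first-moment method inconclusive here.


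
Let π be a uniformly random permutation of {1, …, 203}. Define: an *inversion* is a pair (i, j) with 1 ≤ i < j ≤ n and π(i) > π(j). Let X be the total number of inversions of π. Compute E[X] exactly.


Write X = Σ X_I over the C(203, 2) = 20503 pairs i < j, with X_I the indicator of one inversion.
There are 20503 indicators.
For each fixed pair i < j, the values π(i) and π(j) are two distinct elements of {1, …, 203} in uniformly random order; by symmetry P[π(i) > π(j)] = 1/2.
By linearity: E[X] = 20503 · (1/2) = C(203, 2) · (1/2) = 20503/2 = 20503/2 ≈ 10251.500000.

E[X] = 20503/2 = 10251.500000.


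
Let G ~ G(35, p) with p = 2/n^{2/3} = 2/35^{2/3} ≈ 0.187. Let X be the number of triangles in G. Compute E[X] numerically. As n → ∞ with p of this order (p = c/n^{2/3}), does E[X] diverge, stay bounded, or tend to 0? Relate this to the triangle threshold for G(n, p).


Number of potential triangles: C(35, 3) = 6545.
Each occurs with probability p³ ≈ (0.187)³ ≈ 6.53061e-03.
By linearity: E[X] = C(35, 3)·p³ ≈ 6545 · 6.53061e-03 ≈ 42.743.
Since α = 2/3 < 1, p = c/n^{2/3} ≫ 1/n is above the triangle threshold p ~ 1/n. Asymptotically E[X] ~ (c³/6)·n^{3(1−α)} = (2³/6)·n^{1} → ∞; triangles are abundant w.h.p.

E[X] ≈ 42.743; in regime p = Θ(1/n^{2/3}) E[X] diverges (above the triangle threshold p ~ 1/n).


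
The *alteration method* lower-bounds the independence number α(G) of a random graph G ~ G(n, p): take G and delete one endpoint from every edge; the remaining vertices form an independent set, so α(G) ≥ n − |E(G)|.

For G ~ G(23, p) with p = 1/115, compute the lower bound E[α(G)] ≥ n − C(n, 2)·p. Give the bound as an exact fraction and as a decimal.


E[|E(G)|] = C(23, 2)·p = 253 · (1/115) = 11/5.
E[α(G)] ≥ n − E[|E(G)|] = 23 − 11/5 = 104/5.
Numerically: ≈ 20.800.
(This is only a lower bound; the true E[α(G)] may be larger.)

E[α(G)] ≥ 104/5 ≈ 20.800.


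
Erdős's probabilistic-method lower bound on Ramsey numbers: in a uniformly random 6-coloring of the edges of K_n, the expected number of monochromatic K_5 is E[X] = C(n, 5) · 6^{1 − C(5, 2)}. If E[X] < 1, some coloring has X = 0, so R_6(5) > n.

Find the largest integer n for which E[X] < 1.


We need C(n, 5) · 6^{1 − 10} < 1, i.e. C(n, 5) < 6^{10 − 1} = 10077696.
Check values of n near the boundary:
  n = 64: C(64, 5) = 7624512; 7624512 < 10077696? YES
  n = 65: C(65, 5) = 8259888; 8259888 < 10077696? YES
  n = 66: C(66, 5) = 8936928; 8936928 < 10077696? YES
  n = 67: C(67, 5) = 9657648; 9657648 < 10077696? YES
  n = 68: C(68, 5) = 10424128; 10424128 < 10077696? NO
  n = 69: C(69, 5) = 11238513; 11238513 < 10077696? NO
The largest n with C(n, 5) < 10077696 is n = 67 (where E[X] = 67067/69984 ≈ 0.95832). Hence R_6(5) > 67, i.e. R_6(5) ≥ 68.

Largest n = 67; hence R_6(5) > 67.


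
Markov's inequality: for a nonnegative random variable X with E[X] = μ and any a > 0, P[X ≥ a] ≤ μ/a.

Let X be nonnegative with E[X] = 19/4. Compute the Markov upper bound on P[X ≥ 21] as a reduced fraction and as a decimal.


μ = E[X] = 19/4, a = 21.
Markov: P[X ≥ 21] ≤ μ/a = (19/4)/21 = 19/84.
Numerically: ≈ 0.226190.
(Since a = 21 > μ = 4.750000, the bound 19/84 is < 1 and informative.)

P[X ≥ 21] ≤ 19/84 ≈ 0.226190.


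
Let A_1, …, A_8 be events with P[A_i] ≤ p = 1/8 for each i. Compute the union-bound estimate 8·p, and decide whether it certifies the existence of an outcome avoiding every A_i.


Union bound: P[∪_{i=1}^{8} A_i] ≤ Σ_i P[A_i] ≤ 8·p = 8·(1/8) = 1.
Numerically: 1 ≈ 1.0000.
Is 1 < 1? NO.
Since the bound 1 is ≥ 1, the union bound is uninformative here; it does NOT by itself certify existence.

8·p = 1 ≈ 1.0000; existence NOT certified by the union bound.


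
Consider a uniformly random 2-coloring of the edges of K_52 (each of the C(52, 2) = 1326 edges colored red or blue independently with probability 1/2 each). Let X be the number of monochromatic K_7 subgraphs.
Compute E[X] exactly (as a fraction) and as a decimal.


Let X = Σ_S X_S over the C(52, 7) = 133784560 subsets S of size 7, where X_S = 1 if the K_7 on S is monochromatic.
For a fixed S, the K_7 on S has C(7, 2) = 21 edges. P[all 21 edges red] = (1/2)^21, and likewise for blue, so P[monochromatic] = 2·(1/2)^21 = 2^{1 − 21} = 1/1048576.
By linearity: E[X] = C(52, 7) · 2^{1 − 21} = 133784560 · 1/1048576 = 8361535/65536.
Numerically: E[X] ≈ 127.58690.

E[X] = C(52,7)·2^(1−C(7,2)) = 8361535/65536 ≈ 127.58690.


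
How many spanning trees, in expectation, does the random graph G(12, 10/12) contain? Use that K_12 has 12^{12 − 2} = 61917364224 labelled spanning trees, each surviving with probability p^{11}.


K_12 has 12^{12 − 2} = 61917364224 labelled spanning trees.
For each such spanning tree H, let X_H = 1 if all 11 edges of H are present in G. Then P[X_H = 1] = p^{11} = (5/6)^{11} = 48828125/362797056.
Summing the indicators: E[X] = Σ_H E[X_H] = 61917364224 · p^{11} = 61917364224 · 48828125/362797056 = 25000000000/3.
Numerically: E[X] ≈ 8.3333e+09.

E[X] = 61917364224 · (5/6)^{11} = 25000000000/3 ≈ 8.3333e+09.


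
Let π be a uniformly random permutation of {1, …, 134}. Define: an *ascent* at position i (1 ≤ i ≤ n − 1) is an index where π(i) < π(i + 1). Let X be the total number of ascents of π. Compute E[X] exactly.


Write X = Σ X_I over i = 1, …, 133, with X_I the indicator of one ascent.
There are 133 indicators.
For each fixed i, the pair (π(i), π(i+1)) is a uniformly random ordered pair of distinct values from {1, …, 134}; by symmetry P[π(i) < π(i+1)] = 1/2.
By linearity: E[X] = 133 · (1/2) = (134 − 1) · (1/2) = 133/2 ≈ 66.500000.

E[X] = 133/2 = 66.500000.


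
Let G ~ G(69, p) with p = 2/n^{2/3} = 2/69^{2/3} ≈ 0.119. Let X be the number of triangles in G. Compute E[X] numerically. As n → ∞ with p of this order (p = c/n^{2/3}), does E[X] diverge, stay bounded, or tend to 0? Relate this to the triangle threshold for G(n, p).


Number of potential triangles: C(69, 3) = 52394.
Each occurs with probability p³ ≈ (0.119)³ ≈ 1.68032e-03.
By linearity: E[X] = C(69, 3)·p³ ≈ 52394 · 1.68032e-03 ≈ 88.039.
Since α = 2/3 < 1, p = c/n^{2/3} ≫ 1/n is above the triangle threshold p ~ 1/n. Asymptotically E[X] ~ (c³/6)·n^{3(1−α)} = (2³/6)·n^{1} → ∞; triangles are abundant w.h.p.

E[X] ≈ 88.039; in regime p = Θ(1/n^{2/3}) E[X] diverges (above the triangle threshold p ~ 1/n).


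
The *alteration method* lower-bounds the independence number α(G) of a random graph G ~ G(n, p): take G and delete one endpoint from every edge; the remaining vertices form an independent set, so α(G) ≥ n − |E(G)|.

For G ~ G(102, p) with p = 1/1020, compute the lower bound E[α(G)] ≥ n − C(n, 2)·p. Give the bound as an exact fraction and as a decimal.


E[|E(G)|] = C(102, 2)·p = 5151 · (1/1020) = 101/20.
E[α(G)] ≥ n − E[|E(G)|] = 102 − 101/20 = 1939/20.
Numerically: ≈ 96.95000.
(This is only a lower bound; the true E[α(G)] may be larger.)

E[α(G)] ≥ 1939/20 ≈ 96.95000.


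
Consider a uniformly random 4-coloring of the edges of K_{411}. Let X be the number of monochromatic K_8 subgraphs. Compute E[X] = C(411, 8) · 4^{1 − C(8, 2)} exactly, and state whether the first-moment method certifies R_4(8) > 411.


E[X] = C(411, 8) · 4^{1 − 28} = 18855821462126715 · 4^{−27} = 18855821462126715/18014398509481984.
As a reduced fraction: E[X] = 18855821462126715/18014398509481984 ≈ 1.04671.
Is E[X] < 1? NO.
Since E[X] ≥ 1, the first-moment bound is inconclusive at n = 411; it does NOT by itself certify R_4(8) > 411.

E[X] = 18855821462126715/18014398509481984 ≈ 1.04671; E[X] ≥ 1; first-moment method inconclusive here.


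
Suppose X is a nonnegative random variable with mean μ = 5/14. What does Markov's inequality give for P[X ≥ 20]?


μ = E[X] = 5/14, a = 20.
Markov: P[X ≥ 20] ≤ μ/a = (5/14)/20 = 1/56.
Numerically: ≈ 0.0179.
(Since a = 20 > μ = 0.3571, the bound 1/56 is < 1 and informative.)

P[X ≥ 20] ≤ 1/56 ≈ 0.0179.


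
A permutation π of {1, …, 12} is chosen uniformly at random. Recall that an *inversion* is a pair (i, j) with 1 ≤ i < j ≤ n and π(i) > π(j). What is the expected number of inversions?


Write X = Σ X_I over the C(12, 2) = 66 pairs i < j, with X_I the indicator of one inversion.
There are 66 indicators.
For each fixed pair i < j, the values π(i) and π(j) are two distinct elements of {1, …, 12} in uniformly random order; by symmetry P[π(i) > π(j)] = 1/2.
By linearity: E[X] = 66 · (1/2) = C(12, 2) · (1/2) = 66/2 = 33 ≈ 33.0000.

E[X] = 33 = 33.0000.


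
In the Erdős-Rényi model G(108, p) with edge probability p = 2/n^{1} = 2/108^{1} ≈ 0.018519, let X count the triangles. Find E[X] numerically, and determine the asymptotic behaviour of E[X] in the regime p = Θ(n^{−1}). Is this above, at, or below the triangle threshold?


Number of potential triangles: C(108, 3) = 204156.
Each occurs with probability p³ ≈ (0.018519)³ ≈ 6.3506579e-06.
By linearity: E[X] = C(108, 3)·p³ ≈ 204156 · 6.3506579e-06 ≈ 1.29652.
Here α = 1, so p = 2/n is exactly at the triangle threshold p ~ 1/n. Asymptotically E[X] → c³/6 = 2³/6 = 4/3 ≈ 1.33333, a bounded constant. In this regime the triangle count is asymptotically Poisson(c³/6).

E[X] ≈ 1.29652; in regime p = Θ(1/n^{1}) E[X] stays bounded (at the triangle threshold p ~ 1/n).


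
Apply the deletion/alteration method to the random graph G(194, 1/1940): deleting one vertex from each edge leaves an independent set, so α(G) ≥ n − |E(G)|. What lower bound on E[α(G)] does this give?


E[|E(G)|] = C(194, 2)·p = 18721 · (1/1940) = 193/20.
E[α(G)] ≥ n − E[|E(G)|] = 194 − 193/20 = 3687/20.
Numerically: ≈ 184.35000.
(This is only a lower bound; the true E[α(G)] may be larger.)

E[α(G)] ≥ 3687/20 ≈ 184.35000.


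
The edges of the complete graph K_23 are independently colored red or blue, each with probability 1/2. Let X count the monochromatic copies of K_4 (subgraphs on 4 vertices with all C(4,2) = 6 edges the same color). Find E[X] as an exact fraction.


Let X = Σ_S X_S over the C(23, 4) = 8855 subsets S of size 4, where X_S = 1 if the K_4 on S is monochromatic.
For a fixed S, the K_4 on S has C(4, 2) = 6 edges. P[all 6 edges red] = (1/2)^6, and likewise for blue, so P[monochromatic] = 2·(1/2)^6 = 2^{1 − 6} = 1/32.
By linearity: E[X] = C(23, 4) · 2^{1 − 6} = 8855 · 1/32 = 8855/32.
Numerically: E[X] ≈ 276.7188.

E[X] = C(23,4)·2^(1−C(4,2)) = 8855/32 ≈ 276.7188.


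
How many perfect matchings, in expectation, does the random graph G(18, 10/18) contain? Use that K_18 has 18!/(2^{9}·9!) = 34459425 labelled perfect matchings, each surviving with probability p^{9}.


K_18 has 18!/(2^{9}·9!) = 34459425 labelled perfect matchings.
For each such perfect matching H, let X_H = 1 if all 9 edges of H are present in G. Then P[X_H = 1] = p^{9} = (5/9)^{9} = 1953125/387420489.
By linearity: E[X] = Σ_H E[X_H] = 34459425 · p^{9} = 34459425 · 1953125/387420489 = 830908203125/4782969.
Numerically: E[X] ≈ 173722.

E[X] = 34459425 · (5/9)^{9} = 830908203125/4782969 ≈ 173722.


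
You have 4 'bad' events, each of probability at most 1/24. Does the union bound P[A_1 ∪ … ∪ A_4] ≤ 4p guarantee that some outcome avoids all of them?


Union bound: P[∪_{i=1}^{4} A_i] ≤ Σ_i P[A_i] ≤ 4·p = 4·(1/24) = 1/6.
Numerically: 1/6 ≈ 0.166667.
Is 1/6 < 1? YES.
Since P[∪ A_i] ≤ 1/6 < 1, the complement has P[∩ A_i^c] ≥ 1 − 1/6 = 5/6 > 0, so some outcome avoids every A_i.

4·p = 1/6 ≈ 0.166667; existence CERTIFIED by the union bound.


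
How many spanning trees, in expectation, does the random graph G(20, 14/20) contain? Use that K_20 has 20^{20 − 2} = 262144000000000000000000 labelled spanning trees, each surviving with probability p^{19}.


K_20 has 20^{20 − 2} = 262144000000000000000000 labelled spanning trees.
For each such spanning tree H, let X_H = 1 if all 19 edges of H are present in G. Then P[X_H = 1] = p^{19} = (7/10)^{19} = 11398895185373143/10000000000000000000.
By linearity: E[X] = Σ_H E[X_H] = 262144000000000000000000 · p^{19} = 262144000000000000000000 · 11398895185373143/10000000000000000000 = 1494075989737228599296/5.
Numerically: E[X] ≈ 2.988e+20.

E[X] = 262144000000000000000000 · (7/10)^{19} = 1494075989737228599296/5 ≈ 2.988e+20.


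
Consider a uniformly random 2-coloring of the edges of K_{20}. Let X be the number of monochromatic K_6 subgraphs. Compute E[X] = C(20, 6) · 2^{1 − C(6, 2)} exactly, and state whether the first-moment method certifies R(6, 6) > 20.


E[X] = C(20, 6) · 2^{1 − 15} = 38760 · 2^{−14} = 38760/16384.
As a reduced fraction: E[X] = 4845/2048 ≈ 2.366.
Is E[X] < 1? NO.
Since E[X] ≥ 1, the first-moment bound is inconclusive at n = 20; it does NOT by itself certify R(6, 6) > 20.

E[X] = 4845/2048 ≈ 2.366; E[X] ≥ 1; first-moment method inconclusive here.


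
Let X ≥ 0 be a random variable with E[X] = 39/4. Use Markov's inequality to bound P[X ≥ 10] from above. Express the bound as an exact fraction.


μ = E[X] = 39/4, a = 10.
Markov: P[X ≥ 10] ≤ μ/a = (39/4)/10 = 39/40.
Numerically: ≈ 0.975.
(Since a = 10 > μ = 9.750, the bound 39/40 is < 1 and informative.)

P[X ≥ 10] ≤ 39/40 ≈ 0.975.


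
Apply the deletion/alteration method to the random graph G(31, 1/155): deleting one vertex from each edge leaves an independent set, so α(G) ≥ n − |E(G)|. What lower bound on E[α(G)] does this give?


E[|E(G)|] = C(31, 2)·p = 465 · (1/155) = 3.
E[α(G)] ≥ n − E[|E(G)|] = 31 − 3 = 28.
Numerically: ≈ 28.000.
(This is only a lower bound; the true E[α(G)] may be larger.)

E[α(G)] ≥ 28 ≈ 28.000.


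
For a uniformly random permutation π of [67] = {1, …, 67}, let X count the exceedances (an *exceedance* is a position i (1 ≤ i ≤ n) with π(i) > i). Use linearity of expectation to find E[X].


Write X = Σ_{i=1}^{67} X_i, where X_i = 1_{π(i) > i}.
For each fixed i, π(i) is uniform over {1, …, 67} (marginal of a uniform permutation), so P[π(i) > i] = (n − i)/n. Summing: Σ_{i=1}^{67} (n − i)/n = (0 + 1 + … + 66)/67 = 67(67 − 1)/(2·67) = (67 − 1)/2.
Hence E[X] = Σ_{i=1}^{67} (67 − i)/67 = 33 ≈ 33.000000.

E[X] = 33 = 33.000000.


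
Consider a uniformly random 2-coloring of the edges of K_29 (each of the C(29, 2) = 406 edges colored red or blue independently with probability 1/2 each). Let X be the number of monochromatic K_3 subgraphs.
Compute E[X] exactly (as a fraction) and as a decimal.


Let X = Σ_S X_S over the C(29, 3) = 3654 subsets S of size 3, where X_S = 1 if the K_3 on S is monochromatic.
For a fixed S, the K_3 on S has C(3, 2) = 3 edges. P[all 3 edges red] = (1/2)^3, and likewise for blue, so P[monochromatic] = 2·(1/2)^3 = 2^{1 − 3} = 1/4.
Summing: E[X] = C(29, 3) · 2^{1 − 3} = 3654 · 1/4 = 1827/2.
Numerically: E[X] ≈ 913.50000.

E[X] = C(29,3)·2^(1−C(3,2)) = 1827/2 ≈ 913.50000.


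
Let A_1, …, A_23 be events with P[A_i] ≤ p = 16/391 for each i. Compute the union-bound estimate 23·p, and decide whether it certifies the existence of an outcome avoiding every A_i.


Union bound: P[∪_{i=1}^{23} A_i] ≤ Σ_i P[A_i] ≤ 23·p = 23·(16/391) = 16/17.
Numerically: 16/17 ≈ 0.941176.
Is 16/17 < 1? YES.
Since P[∪ A_i] ≤ 16/17 < 1, the complement has P[∩ A_i^c] ≥ 1 − 16/17 = 1/17 > 0, so some outcome avoids every A_i.

23·p = 16/17 ≈ 0.941176; existence CERTIFIED by the union bound.


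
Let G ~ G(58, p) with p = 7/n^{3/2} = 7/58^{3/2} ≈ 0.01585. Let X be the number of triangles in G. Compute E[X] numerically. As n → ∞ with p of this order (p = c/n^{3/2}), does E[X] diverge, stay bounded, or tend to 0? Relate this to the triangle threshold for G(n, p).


Number of potential triangles: C(58, 3) = 30856.
Each occurs with probability p³ ≈ (0.01585)³ ≈ 3.979863e-06.
By linearity: E[X] = C(58, 3)·p³ ≈ 30856 · 3.979863e-06 ≈ 0.1228.
Since α = 3/2 > 1, p = c/n^{3/2} = o(1/n) is below the triangle threshold p ~ 1/n. Asymptotically E[X] ~ (c³/6)·n^{3(1−α)} = (7³/6)·n^{-1.5} → 0, so by Markov's inequality G has no triangles w.h.p.

E[X] ≈ 0.1228; in regime p = Θ(1/n^{3/2}) E[X] tends to 0 (below the triangle threshold p ~ 1/n).


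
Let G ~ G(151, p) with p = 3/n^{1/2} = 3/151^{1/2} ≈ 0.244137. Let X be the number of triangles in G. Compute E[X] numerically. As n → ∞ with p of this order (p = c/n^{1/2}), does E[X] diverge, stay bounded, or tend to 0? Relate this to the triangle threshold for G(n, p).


Number of potential triangles: C(151, 3) = 562475.
Each occurs with probability p³ ≈ (0.244137)³ ≈ 1.45511844e-02.
By linearity: E[X] = C(151, 3)·p³ ≈ 562475 · 1.45511844e-02 ≈ 8184.677424.
Since α = 1/2 < 1, p = c/n^{1/2} ≫ 1/n is above the triangle threshold p ~ 1/n. Asymptotically E[X] ~ (c³/6)·n^{3(1−α)} = (3³/6)·n^{1.5} → ∞; triangles are abundant w.h.p.

E[X] ≈ 8184.677424; in regime p = Θ(1/n^{1/2}) E[X] diverges (above the triangle threshold p ~ 1/n).


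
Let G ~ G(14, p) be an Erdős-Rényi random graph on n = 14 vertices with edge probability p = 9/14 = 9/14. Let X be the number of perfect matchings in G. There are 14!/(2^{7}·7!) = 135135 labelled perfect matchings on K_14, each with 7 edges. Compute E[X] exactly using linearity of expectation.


K_14 has 14!/(2^{7}·7!) = 135135 labelled perfect matchings.
For each such perfect matching H, let X_H = 1 if all 7 edges of H are present in G. Then P[X_H = 1] = p^{7} = (9/14)^{7} = 4782969/105413504.
By linearity: E[X] = Σ_H E[X_H] = 135135 · p^{7} = 135135 · 4782969/105413504 = 92335216545/15059072.
Numerically: E[X] ≈ 6132.

E[X] = 135135 · (9/14)^{7} = 92335216545/15059072 ≈ 6132.


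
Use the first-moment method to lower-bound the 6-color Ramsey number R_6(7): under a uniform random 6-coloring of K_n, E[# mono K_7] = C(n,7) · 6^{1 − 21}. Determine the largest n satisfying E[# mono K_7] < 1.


We need C(n, 7) · 6^{1 − 21} < 1, i.e. C(n, 7) < 6^{21 − 1} = 3656158440062976.
Check values of n near the boundary:
  n = 567: C(567, 7) = 3601671315933933; 3601671315933933 < 3656158440062976? YES
  n = 568: C(568, 7) = 3646611956239704; 3646611956239704 < 3656158440062976? YES
  n = 569: C(569, 7) = 3692032389858348; 3692032389858348 < 3656158440062976? NO
The largest n with C(n, 7) < 3656158440062976 is n = 568 (where E[X] = 16882462760369/16926659444736 ≈ 0.9973889). Hence R_6(7) > 568, i.e. R_6(7) ≥ 569.

Largest n = 568; hence R_6(7) > 568.


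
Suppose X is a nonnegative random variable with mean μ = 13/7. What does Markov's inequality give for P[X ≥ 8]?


μ = E[X] = 13/7, a = 8.
Markov: P[X ≥ 8] ≤ μ/a = (13/7)/8 = 13/56.
Numerically: ≈ 0.23214.
(Since a = 8 > μ = 1.85714, the bound 13/56 is < 1 and informative.)

P[X ≥ 8] ≤ 13/56 ≈ 0.23214.


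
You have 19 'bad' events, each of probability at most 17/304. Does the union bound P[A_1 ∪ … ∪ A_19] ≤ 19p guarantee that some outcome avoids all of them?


Union bound: P[∪_{i=1}^{19} A_i] ≤ Σ_i P[A_i] ≤ 19·p = 19·(17/304) = 17/16.
Numerically: 17/16 ≈ 1.062.
Is 17/16 < 1? NO.
Since the bound 17/16 is ≥ 1, the union bound is uninformative here; it does NOT by itself certify existence.

19·p = 17/16 ≈ 1.062; existence NOT certified by the union bound.
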